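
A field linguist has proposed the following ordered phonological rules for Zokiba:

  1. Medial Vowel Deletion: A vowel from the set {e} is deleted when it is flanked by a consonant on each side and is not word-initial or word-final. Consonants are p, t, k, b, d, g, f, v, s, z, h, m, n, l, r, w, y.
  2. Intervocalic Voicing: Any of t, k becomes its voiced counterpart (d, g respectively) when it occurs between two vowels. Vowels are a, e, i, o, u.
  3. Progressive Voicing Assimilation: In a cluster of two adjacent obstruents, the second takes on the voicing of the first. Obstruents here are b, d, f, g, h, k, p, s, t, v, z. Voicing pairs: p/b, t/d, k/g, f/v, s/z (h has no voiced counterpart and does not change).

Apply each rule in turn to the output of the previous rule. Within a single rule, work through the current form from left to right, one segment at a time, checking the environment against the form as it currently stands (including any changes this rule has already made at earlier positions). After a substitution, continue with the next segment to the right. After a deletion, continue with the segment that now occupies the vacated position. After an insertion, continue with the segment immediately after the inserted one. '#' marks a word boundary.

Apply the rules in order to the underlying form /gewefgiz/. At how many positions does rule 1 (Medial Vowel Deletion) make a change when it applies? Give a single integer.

1 Medial Vowel Deletion: [gewefgiz] → [gwfgiz]
2 Intervocalic Voicing: no change — [gwfgiz]
3 Progressive Voicing Assimilation: [gwfgiz] → [gwfkiz]
Rule 1 changed 2 position(s).

2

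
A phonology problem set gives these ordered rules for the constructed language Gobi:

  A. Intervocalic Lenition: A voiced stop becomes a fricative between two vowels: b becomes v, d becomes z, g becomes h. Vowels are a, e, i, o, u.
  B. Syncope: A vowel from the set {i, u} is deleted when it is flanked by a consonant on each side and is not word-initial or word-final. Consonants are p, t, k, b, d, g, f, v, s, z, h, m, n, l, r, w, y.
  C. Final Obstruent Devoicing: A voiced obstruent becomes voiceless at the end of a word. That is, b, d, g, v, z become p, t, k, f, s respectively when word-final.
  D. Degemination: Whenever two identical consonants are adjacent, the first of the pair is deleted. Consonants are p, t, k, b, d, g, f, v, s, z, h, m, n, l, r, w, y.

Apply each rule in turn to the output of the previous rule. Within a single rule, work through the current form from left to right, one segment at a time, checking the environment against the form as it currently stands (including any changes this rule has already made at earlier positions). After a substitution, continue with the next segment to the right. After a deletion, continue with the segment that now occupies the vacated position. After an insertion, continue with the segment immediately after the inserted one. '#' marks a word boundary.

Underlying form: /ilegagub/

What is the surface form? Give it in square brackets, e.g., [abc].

A Intervocalic Lenition: [ilegagub] → [ilehahub]
B Syncope: [ilehahub] → [ilehahb]
C Final Obstruent Devoicing: [ilehahb] → [ilehahp]
D Degemination: no change — [ilehahp]

[ilehahp]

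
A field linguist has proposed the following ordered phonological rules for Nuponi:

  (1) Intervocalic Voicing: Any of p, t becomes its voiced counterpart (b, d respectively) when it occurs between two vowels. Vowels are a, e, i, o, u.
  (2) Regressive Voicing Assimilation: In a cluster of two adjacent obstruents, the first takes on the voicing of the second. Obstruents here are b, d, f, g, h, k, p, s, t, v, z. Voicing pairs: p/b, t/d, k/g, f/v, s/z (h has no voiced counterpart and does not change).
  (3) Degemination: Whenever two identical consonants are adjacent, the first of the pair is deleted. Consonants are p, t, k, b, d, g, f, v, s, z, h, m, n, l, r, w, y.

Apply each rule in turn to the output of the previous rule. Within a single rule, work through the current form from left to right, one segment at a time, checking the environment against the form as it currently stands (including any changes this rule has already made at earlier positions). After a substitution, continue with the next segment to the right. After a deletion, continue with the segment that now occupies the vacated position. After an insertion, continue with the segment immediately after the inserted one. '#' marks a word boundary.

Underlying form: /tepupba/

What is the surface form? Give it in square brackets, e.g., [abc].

(1) Intervocalic Voicing: [tepupba] → [tebupba]
(2) Regressive Voicing Assimilation: [tebupba] → [tebubba]
(3) Degemination: [tebubba] → [tebuba]

[tebuba]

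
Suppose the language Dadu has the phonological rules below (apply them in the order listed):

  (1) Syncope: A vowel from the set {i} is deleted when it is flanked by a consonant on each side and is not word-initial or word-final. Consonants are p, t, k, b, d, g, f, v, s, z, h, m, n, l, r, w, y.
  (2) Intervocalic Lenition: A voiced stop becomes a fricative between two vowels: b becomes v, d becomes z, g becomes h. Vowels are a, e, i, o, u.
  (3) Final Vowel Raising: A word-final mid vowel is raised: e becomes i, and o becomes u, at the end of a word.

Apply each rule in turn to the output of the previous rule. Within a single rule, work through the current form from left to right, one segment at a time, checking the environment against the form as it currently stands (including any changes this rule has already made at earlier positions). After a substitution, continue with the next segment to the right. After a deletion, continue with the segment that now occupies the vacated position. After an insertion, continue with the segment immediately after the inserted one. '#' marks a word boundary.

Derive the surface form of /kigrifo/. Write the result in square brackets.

(1) Syncope: [kigrifo] → [kgrfo]
(2) Intervocalic Lenition: no change — [kgrfo]
(3) Final Vowel Raising: [kgrfo] → [kgrfu]

[kgrfu]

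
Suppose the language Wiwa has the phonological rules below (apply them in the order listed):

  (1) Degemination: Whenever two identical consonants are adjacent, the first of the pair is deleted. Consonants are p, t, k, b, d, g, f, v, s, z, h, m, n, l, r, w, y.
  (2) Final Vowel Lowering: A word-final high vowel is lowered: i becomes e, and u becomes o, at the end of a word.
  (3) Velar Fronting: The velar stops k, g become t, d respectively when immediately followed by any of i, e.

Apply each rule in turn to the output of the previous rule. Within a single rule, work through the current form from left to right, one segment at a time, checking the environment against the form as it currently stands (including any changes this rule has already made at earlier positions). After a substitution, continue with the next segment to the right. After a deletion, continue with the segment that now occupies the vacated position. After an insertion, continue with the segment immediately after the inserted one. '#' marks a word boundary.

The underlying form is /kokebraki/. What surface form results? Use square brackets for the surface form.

[kotebrate]

(1) Degemination: no change — [kokebraki]
(2) Final Vowel Lowering: [kokebraki] → [kokebrake]
(3) Velar Fronting: [kokebrake] → [kotebrate]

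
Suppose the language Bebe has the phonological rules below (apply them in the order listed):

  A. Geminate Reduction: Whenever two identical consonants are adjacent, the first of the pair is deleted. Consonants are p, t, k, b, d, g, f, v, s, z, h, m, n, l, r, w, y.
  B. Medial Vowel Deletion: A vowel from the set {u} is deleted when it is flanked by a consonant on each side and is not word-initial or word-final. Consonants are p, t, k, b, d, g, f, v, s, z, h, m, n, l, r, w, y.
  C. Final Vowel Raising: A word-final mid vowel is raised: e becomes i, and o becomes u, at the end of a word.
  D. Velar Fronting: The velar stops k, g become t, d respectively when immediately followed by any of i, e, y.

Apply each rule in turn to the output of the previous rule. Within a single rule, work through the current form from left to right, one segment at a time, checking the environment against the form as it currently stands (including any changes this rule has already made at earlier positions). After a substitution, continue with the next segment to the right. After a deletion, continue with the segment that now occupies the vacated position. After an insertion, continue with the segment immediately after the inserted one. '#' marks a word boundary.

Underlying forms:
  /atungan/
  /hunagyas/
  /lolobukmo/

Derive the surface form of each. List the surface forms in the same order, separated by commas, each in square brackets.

/atungan/:
  A Geminate Reduction: no change — [atungan]
  B Medial Vowel Deletion: [atungan] → [atngan]
  C Final Vowel Raising: no change — [atngan]
  D Velar Fronting: no change — [atngan]
/hunagyas/:
  A Geminate Reduction: no change — [hunagyas]
  B Medial Vowel Deletion: [hunagyas] → [hnagyas]
  C Final Vowel Raising: no change — [hnagyas]
  D Velar Fronting: [hnagyas] → [hnadyas]
/lolobukmo/:
  A Geminate Reduction: no change — [lolobukmo]
  B Medial Vowel Deletion: [lolobukmo] → [lolobkmo]
  C Final Vowel Raising: [lolobkmo] → [lolobkmu]
  D Velar Fronting: no change — [lolobkmu]

[atngan], [hnadyas], [lolobkmu]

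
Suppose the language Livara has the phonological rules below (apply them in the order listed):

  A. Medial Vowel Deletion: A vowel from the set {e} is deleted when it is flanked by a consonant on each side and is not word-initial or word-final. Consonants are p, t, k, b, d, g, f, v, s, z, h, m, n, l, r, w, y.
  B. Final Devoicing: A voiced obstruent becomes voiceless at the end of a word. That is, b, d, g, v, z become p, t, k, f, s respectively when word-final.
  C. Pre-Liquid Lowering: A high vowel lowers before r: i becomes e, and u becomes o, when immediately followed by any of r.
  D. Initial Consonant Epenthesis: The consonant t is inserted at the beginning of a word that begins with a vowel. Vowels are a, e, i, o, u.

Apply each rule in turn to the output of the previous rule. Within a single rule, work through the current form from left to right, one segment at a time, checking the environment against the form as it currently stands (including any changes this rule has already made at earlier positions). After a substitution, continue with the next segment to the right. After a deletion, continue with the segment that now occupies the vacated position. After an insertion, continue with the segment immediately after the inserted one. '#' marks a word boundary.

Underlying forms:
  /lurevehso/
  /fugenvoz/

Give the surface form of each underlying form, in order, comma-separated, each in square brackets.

/lurevehso/:
  A Medial Vowel Deletion: [lurevehso] → [lurvhso]
  B Final Devoicing: no change — [lurvhso]
  C Pre-Liquid Lowering: [lurvhso] → [lorvhso]
  D Initial Consonant Epenthesis: no change — [lorvhso]
/fugenvoz/:
  A Medial Vowel Deletion: [fugenvoz] → [fugnvoz]
  B Final Devoicing: [fugnvoz] → [fugnvos]
  C Pre-Liquid Lowering: no change — [fugnvos]
  D Initial Consonant Epenthesis: no change — [fugnvos]

[lorvhso], [fugnvos]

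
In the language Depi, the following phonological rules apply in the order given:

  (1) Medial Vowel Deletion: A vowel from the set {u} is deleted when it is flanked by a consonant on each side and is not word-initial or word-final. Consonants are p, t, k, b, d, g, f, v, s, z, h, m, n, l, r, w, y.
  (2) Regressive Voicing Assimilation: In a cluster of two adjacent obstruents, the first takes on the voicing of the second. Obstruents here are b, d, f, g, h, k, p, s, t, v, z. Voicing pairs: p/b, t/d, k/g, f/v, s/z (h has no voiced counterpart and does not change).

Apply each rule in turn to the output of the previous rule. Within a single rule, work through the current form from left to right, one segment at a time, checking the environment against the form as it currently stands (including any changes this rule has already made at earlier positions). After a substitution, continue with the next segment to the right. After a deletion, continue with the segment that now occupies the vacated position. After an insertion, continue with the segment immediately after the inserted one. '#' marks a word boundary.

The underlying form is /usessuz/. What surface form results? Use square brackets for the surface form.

(1) Medial Vowel Deletion: [usessuz] → [usessz]
(2) Regressive Voicing Assimilation: [usessz] → [useszz]

[useszz]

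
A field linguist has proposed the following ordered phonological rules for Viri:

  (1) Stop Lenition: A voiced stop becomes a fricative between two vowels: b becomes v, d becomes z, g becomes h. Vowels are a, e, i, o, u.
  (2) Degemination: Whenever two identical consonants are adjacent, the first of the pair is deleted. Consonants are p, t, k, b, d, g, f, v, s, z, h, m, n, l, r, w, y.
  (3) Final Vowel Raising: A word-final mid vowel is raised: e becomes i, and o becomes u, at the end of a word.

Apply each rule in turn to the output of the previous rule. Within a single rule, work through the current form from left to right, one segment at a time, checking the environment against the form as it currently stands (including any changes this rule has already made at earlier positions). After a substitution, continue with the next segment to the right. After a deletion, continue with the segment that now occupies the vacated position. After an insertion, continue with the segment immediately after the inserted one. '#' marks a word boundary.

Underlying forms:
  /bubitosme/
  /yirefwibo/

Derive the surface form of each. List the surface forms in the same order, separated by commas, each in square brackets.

[buvitosmi], [yirefwivu]

/bubitosme/:
  (1) Stop Lenition: [bubitosme] → [buvitosme]
  (2) Degemination: no change — [buvitosme]
  (3) Final Vowel Raising: [buvitosme] → [buvitosmi]
/yirefwibo/:
  (1) Stop Lenition: [yirefwibo] → [yirefwivo]
  (2) Degemination: no change — [yirefwivo]
  (3) Final Vowel Raising: [yirefwivo] → [yirefwivu]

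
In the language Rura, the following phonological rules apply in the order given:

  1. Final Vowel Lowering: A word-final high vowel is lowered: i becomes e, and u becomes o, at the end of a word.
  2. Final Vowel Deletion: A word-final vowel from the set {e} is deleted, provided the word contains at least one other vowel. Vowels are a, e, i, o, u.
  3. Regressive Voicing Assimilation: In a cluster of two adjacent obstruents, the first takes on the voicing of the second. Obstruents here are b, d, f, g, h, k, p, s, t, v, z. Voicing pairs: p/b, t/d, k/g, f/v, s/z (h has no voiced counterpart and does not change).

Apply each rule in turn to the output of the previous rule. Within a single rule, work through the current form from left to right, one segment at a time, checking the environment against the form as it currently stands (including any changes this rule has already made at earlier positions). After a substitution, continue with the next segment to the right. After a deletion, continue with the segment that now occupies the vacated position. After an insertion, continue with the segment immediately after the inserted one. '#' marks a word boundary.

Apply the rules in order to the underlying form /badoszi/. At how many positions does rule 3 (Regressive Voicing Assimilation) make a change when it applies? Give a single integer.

1 Final Vowel Lowering: [badoszi] → [badosze]
2 Final Vowel Deletion: [badosze] → [badosz]
3 Regressive Voicing Assimilation: [badosz] → [badozz]
Rule 3 changed 1 position(s).

1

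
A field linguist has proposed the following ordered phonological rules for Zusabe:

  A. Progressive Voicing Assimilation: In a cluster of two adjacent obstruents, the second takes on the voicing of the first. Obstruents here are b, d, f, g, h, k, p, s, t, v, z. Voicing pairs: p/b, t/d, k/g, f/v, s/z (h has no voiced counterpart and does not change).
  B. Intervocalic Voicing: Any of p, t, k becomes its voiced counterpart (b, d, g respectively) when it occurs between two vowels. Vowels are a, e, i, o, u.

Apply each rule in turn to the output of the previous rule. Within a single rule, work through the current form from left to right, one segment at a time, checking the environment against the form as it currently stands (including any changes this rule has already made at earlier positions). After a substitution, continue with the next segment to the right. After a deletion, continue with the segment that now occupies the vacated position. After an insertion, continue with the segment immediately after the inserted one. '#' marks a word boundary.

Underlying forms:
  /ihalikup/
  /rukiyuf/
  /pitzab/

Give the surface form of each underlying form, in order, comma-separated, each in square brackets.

/ihalikup/:
  A Progressive Voicing Assimilation: no change — [ihalikup]
  B Intervocalic Voicing: [ihalikup] → [ihaligup]
/rukiyuf/:
  A Progressive Voicing Assimilation: no change — [rukiyuf]
  B Intervocalic Voicing: [rukiyuf] → [rugiyuf]
/pitzab/:
  A Progressive Voicing Assimilation: [pitzab] → [pitsab]
  B Intervocalic Voicing: no change — [pitsab]

[ihaligup], [rugiyuf], [pitsab]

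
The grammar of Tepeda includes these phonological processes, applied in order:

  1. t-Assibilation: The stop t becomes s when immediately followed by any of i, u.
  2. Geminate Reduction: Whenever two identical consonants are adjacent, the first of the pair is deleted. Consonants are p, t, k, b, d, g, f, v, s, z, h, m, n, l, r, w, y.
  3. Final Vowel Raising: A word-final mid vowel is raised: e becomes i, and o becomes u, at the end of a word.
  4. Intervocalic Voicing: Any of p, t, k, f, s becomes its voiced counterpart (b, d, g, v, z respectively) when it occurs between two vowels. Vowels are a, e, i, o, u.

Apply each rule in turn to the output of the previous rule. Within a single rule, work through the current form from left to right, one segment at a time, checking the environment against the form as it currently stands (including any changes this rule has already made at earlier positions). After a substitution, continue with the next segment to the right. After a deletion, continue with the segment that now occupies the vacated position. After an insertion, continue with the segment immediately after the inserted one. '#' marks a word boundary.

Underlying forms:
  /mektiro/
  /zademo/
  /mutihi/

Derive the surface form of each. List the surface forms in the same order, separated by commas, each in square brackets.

/mektiro/:
  1 t-Assibilation: [mektiro] → [meksiro]
  2 Geminate Reduction: no change — [meksiro]
  3 Final Vowel Raising: [meksiro] → [meksiru]
  4 Intervocalic Voicing: no change — [meksiru]
/zademo/:
  1 t-Assibilation: no change — [zademo]
  2 Geminate Reduction: no change — [zademo]
  3 Final Vowel Raising: [zademo] → [zademu]
  4 Intervocalic Voicing: no change — [zademu]
/mutihi/:
  1 t-Assibilation: [mutihi] → [musihi]
  2 Geminate Reduction: no change — [musihi]
  3 Final Vowel Raising: no change — [musihi]
  4 Intervocalic Voicing: [musihi] → [muzihi]

[meksiru], [zademu], [muzihi]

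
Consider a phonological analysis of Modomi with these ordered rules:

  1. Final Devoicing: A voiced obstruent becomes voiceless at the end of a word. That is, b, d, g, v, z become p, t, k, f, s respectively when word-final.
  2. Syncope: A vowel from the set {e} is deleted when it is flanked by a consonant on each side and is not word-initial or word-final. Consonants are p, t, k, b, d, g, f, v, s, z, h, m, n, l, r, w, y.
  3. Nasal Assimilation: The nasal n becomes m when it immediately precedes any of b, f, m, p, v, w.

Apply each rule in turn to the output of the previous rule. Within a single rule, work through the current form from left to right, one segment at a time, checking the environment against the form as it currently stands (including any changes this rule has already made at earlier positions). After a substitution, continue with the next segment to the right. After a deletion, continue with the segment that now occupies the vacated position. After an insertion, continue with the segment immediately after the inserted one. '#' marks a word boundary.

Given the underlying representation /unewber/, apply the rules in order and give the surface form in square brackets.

[umwbr]

1 Final Devoicing: no change — [unewber]
2 Syncope: [unewber] → [unwbr]
3 Nasal Assimilation: [unwbr] → [umwbr]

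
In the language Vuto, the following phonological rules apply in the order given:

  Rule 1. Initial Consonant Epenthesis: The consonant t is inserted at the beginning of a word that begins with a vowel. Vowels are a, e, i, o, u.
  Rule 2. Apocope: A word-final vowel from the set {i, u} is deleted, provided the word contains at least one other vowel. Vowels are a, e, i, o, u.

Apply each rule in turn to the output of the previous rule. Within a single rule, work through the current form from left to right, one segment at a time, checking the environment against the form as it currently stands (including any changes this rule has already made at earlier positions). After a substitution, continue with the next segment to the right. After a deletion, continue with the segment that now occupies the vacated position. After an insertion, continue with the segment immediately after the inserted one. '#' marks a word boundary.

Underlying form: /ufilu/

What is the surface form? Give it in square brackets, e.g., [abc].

[tufil]

Rule 1 Initial Consonant Epenthesis: [ufilu] → [tufilu]
Rule 2 Apocope: [tufilu] → [tufil]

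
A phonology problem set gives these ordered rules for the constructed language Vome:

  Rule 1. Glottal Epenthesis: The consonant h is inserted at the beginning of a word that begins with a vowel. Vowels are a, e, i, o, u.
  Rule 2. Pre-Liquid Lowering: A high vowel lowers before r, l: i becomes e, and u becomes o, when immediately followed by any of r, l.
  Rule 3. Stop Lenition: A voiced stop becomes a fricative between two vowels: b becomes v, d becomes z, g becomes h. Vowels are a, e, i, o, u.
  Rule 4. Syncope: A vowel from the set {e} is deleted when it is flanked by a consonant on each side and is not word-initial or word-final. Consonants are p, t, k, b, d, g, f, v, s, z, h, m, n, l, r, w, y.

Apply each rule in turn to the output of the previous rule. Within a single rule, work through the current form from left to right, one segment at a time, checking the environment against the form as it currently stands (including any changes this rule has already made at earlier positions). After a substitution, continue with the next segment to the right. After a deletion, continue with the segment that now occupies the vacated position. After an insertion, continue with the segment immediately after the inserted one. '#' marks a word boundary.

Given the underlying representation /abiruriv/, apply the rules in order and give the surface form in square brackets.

[havroriv]

Rule 1 Glottal Epenthesis: [abiruriv] → [habiruriv]
Rule 2 Pre-Liquid Lowering: [habiruriv] → [haberoriv]
Rule 3 Stop Lenition: [haberoriv] → [haveroriv]
Rule 4 Syncope: [haveroriv] → [havroriv]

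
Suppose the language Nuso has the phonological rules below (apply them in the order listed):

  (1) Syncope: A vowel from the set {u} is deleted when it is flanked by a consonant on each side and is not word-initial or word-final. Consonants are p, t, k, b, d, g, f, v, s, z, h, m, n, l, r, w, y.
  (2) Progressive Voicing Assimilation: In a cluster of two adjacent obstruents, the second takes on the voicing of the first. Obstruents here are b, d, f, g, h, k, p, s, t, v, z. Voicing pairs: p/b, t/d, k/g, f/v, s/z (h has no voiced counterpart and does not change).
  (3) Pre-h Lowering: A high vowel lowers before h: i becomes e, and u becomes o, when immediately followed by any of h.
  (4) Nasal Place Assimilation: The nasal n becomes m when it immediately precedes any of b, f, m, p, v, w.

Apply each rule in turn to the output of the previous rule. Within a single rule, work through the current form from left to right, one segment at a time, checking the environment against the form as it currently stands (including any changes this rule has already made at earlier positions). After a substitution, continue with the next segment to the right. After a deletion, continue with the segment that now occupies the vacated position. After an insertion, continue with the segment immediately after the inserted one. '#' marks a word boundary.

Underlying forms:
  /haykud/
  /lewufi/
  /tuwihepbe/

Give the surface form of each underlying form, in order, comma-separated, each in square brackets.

/haykud/:
  (1) Syncope: [haykud] → [haykd]
  (2) Progressive Voicing Assimilation: [haykd] → [haykt]
  (3) Pre-h Lowering: no change — [haykt]
  (4) Nasal Place Assimilation: no change — [haykt]
/lewufi/:
  (1) Syncope: [lewufi] → [lewfi]
  (2) Progressive Voicing Assimilation: no change — [lewfi]
  (3) Pre-h Lowering: no change — [lewfi]
  (4) Nasal Place Assimilation: no change — [lewfi]
/tuwihepbe/:
  (1) Syncope: [tuwihepbe] → [twihepbe]
  (2) Progressive Voicing Assimilation: [twihepbe] → [twiheppe]
  (3) Pre-h Lowering: [twiheppe] → [tweheppe]
  (4) Nasal Place Assimilation: no change — [tweheppe]

[haykt], [lewfi], [tweheppe]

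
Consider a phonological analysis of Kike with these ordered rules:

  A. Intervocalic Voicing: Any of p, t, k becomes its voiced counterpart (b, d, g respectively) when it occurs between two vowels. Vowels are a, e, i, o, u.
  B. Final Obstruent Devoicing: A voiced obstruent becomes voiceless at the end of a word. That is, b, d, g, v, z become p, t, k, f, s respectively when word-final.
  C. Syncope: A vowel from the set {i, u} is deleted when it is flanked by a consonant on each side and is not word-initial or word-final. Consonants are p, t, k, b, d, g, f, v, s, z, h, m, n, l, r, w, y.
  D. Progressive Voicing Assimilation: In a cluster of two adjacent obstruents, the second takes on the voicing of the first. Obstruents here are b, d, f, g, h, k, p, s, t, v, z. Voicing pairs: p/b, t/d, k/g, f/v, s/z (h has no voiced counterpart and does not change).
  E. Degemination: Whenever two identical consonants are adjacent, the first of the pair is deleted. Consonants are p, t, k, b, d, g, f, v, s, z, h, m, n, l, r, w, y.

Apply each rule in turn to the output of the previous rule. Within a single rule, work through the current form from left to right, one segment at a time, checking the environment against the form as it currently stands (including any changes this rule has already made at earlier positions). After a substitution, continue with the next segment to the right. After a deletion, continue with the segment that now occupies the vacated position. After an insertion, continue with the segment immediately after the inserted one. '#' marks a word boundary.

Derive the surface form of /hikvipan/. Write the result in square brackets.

[hkfpan]

A Intervocalic Voicing: [hikvipan] → [hikviban]
B Final Obstruent Devoicing: no change — [hikviban]
C Syncope: [hikviban] → [hkvban]
D Progressive Voicing Assimilation: [hkvban] → [hkfpan]
E Degemination: no change — [hkfpan]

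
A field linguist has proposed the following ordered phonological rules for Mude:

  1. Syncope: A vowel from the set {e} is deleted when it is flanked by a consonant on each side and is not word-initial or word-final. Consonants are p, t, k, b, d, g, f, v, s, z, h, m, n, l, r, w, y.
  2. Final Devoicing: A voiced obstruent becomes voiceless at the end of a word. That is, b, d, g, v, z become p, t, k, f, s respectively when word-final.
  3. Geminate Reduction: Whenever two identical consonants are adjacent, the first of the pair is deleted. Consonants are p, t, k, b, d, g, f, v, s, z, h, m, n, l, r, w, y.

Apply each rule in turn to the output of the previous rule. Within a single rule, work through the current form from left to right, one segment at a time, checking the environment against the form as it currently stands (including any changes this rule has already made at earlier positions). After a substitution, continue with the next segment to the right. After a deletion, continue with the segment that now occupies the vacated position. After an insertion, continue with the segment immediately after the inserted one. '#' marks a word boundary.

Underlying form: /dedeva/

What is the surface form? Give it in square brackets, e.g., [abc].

1 Syncope: [dedeva] → [ddva]
2 Final Devoicing: no change — [ddva]
3 Geminate Reduction: [ddva] → [dva]

[dva]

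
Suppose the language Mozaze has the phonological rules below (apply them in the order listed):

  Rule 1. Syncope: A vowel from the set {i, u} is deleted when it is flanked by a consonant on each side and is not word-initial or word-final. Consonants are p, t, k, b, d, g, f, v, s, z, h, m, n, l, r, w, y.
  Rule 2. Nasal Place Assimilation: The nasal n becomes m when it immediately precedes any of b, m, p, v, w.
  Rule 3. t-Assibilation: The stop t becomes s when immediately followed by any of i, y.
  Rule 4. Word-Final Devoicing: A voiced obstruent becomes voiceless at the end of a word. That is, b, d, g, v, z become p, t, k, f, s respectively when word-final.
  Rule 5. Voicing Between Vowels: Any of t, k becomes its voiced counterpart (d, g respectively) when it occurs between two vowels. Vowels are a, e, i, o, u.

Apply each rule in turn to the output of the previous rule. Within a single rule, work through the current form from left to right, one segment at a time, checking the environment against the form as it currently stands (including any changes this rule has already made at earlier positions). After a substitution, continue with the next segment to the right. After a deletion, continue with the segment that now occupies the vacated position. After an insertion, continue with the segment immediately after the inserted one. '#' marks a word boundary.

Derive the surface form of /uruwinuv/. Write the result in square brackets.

[urwmf]

Rule 1 Syncope: [uruwinuv] → [urwnv]
Rule 2 Nasal Place Assimilation: [urwnv] → [urwmv]
Rule 3 t-Assibilation: no change — [urwmv]
Rule 4 Word-Final Devoicing: [urwmv] → [urwmf]
Rule 5 Voicing Between Vowels: no change — [urwmf]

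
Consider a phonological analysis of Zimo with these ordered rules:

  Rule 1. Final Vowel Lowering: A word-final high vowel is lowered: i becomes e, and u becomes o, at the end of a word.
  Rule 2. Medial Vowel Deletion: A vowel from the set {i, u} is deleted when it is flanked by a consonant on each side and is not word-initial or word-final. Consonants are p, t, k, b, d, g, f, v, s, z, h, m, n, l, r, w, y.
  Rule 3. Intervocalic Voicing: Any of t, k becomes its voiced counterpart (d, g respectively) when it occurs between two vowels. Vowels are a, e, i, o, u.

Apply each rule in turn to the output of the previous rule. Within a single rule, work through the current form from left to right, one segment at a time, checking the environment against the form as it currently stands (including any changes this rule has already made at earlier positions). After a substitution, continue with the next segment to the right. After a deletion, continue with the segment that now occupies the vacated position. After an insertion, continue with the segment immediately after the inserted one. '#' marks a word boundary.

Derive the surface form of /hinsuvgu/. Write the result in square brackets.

[hnsvgo]

Rule 1 Final Vowel Lowering: [hinsuvgu] → [hinsuvgo]
Rule 2 Medial Vowel Deletion: [hinsuvgo] → [hnsvgo]
Rule 3 Intervocalic Voicing: no change — [hnsvgo]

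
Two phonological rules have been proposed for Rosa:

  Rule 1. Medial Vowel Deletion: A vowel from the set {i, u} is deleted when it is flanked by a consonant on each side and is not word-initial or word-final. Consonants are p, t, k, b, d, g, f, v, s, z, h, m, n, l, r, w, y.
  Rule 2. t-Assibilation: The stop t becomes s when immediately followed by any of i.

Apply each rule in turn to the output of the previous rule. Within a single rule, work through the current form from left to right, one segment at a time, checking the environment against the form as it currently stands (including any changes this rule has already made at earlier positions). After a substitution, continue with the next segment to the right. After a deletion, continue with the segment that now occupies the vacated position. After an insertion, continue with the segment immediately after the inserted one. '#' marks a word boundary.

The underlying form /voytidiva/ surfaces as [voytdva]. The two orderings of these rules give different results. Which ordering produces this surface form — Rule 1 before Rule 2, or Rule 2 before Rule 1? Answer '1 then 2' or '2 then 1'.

1 then 2

Order 1 then 2:
  1 Medial Vowel Deletion: [voytidiva] → [voytdva]
  2 t-Assibilation: no change — [voytdva]
  result: [voytdva]
Order 2 then 1:
  2 t-Assibilation: [voytidiva] → [voysidiva]
  1 Medial Vowel Deletion: [voysidiva] → [voysdva]
  result: [voysdva]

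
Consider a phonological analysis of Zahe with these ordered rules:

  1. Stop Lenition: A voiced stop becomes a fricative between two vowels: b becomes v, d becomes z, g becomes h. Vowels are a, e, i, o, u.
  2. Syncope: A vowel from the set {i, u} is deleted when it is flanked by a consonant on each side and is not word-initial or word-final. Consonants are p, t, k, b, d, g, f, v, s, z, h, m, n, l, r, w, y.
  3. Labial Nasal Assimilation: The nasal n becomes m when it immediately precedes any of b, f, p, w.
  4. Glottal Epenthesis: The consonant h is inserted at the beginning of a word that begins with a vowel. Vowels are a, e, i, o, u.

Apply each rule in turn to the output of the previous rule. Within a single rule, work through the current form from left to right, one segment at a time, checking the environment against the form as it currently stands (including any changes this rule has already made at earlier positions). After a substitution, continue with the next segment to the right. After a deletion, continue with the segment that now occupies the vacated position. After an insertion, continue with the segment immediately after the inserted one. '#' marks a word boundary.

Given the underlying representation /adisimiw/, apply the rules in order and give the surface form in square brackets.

1 Stop Lenition: [adisimiw] → [azisimiw]
2 Syncope: [azisimiw] → [azsmw]
3 Labial Nasal Assimilation: no change — [azsmw]
4 Glottal Epenthesis: [azsmw] → [hazsmw]

[hazsmw]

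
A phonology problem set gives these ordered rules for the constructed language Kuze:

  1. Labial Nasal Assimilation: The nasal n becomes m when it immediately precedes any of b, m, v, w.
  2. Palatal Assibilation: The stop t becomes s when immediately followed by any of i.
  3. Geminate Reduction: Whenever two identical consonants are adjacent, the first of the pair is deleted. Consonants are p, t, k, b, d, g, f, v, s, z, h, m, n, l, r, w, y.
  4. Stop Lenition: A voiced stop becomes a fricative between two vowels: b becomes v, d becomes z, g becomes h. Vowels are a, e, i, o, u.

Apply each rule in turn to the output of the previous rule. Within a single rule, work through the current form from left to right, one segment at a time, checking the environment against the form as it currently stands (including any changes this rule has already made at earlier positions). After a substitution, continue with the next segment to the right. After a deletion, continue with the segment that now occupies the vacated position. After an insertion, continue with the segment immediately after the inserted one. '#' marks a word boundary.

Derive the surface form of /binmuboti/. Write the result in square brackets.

1 Labial Nasal Assimilation: [binmuboti] → [bimmuboti]
2 Palatal Assibilation: [bimmuboti] → [bimmubosi]
3 Geminate Reduction: [bimmubosi] → [bimubosi]
4 Stop Lenition: [bimubosi] → [bimuvosi]

[bimuvosi]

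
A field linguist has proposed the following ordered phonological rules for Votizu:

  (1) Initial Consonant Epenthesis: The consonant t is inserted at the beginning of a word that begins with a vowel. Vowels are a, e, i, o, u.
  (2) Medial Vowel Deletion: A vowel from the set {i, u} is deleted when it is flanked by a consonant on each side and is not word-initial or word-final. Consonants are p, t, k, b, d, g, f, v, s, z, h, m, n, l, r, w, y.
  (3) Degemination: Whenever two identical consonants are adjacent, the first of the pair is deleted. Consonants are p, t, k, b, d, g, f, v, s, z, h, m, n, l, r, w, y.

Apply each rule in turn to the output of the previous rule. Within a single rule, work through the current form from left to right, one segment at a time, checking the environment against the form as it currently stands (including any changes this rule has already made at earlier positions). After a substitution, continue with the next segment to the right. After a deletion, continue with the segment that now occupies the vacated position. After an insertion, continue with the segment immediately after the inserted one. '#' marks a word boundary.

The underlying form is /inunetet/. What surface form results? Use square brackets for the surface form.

[tnetet]

(1) Initial Consonant Epenthesis: [inunetet] → [tinunetet]
(2) Medial Vowel Deletion: [tinunetet] → [tnnetet]
(3) Degemination: [tnnetet] → [tnetet]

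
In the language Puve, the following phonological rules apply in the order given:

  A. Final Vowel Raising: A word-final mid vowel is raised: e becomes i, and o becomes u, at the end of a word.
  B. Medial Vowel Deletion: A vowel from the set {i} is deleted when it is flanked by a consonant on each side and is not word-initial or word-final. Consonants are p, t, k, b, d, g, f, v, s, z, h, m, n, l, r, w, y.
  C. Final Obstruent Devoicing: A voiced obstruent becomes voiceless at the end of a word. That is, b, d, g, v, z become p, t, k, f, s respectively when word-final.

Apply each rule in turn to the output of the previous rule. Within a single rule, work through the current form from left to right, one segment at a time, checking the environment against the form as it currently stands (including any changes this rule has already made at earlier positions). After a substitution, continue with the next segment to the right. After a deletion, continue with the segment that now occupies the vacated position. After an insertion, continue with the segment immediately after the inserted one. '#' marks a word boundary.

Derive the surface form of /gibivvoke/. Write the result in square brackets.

A Final Vowel Raising: [gibivvoke] → [gibivvoki]
B Medial Vowel Deletion: [gibivvoki] → [gbvvoki]
C Final Obstruent Devoicing: no change — [gbvvoki]

[gbvvoki]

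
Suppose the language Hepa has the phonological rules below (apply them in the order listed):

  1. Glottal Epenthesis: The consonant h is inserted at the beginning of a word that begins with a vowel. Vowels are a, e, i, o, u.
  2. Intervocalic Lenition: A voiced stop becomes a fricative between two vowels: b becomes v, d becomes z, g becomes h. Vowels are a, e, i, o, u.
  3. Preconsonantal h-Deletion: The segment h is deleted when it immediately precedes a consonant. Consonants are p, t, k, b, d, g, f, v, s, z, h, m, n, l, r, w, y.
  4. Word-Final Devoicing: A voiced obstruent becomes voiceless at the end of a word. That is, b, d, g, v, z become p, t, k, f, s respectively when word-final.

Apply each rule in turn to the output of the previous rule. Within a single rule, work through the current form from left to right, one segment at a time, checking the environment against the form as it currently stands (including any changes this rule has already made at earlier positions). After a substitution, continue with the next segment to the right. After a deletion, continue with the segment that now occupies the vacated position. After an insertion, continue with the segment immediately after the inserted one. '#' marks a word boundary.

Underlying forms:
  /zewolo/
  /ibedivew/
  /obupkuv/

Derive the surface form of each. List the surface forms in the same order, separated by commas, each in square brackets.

/zewolo/:
  1 Glottal Epenthesis: no change — [zewolo]
  2 Intervocalic Lenition: no change — [zewolo]
  3 Preconsonantal h-Deletion: no change — [zewolo]
  4 Word-Final Devoicing: no change — [zewolo]
/ibedivew/:
  1 Glottal Epenthesis: [ibedivew] → [hibedivew]
  2 Intervocalic Lenition: [hibedivew] → [hivezivew]
  3 Preconsonantal h-Deletion: no change — [hivezivew]
  4 Word-Final Devoicing: no change — [hivezivew]
/obupkuv/:
  1 Glottal Epenthesis: [obupkuv] → [hobupkuv]
  2 Intervocalic Lenition: [hobupkuv] → [hovupkuv]
  3 Preconsonantal h-Deletion: no change — [hovupkuv]
  4 Word-Final Devoicing: [hovupkuv] → [hovupkuf]

[zewolo], [hivezivew], [hovupkuf]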